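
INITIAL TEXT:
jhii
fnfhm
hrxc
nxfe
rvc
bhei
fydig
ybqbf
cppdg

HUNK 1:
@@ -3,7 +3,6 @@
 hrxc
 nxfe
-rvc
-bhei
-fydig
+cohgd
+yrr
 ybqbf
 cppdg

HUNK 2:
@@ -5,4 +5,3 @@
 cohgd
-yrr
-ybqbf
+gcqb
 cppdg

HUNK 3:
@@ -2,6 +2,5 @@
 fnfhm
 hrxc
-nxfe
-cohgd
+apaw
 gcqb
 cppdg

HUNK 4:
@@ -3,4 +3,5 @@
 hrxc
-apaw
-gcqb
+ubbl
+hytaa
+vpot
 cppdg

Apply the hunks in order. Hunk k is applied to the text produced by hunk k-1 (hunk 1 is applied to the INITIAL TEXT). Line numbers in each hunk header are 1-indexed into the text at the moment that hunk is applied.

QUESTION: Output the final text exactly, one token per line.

Hunk 1: at line 3 remove [rvc,bhei,fydig] add [cohgd,yrr] -> 8 lines: jhii fnfhm hrxc nxfe cohgd yrr ybqbf cppdg
Hunk 2: at line 5 remove [yrr,ybqbf] add [gcqb] -> 7 lines: jhii fnfhm hrxc nxfe cohgd gcqb cppdg
Hunk 3: at line 2 remove [nxfe,cohgd] add [apaw] -> 6 lines: jhii fnfhm hrxc apaw gcqb cppdg
Hunk 4: at line 3 remove [apaw,gcqb] add [ubbl,hytaa,vpot] -> 7 lines: jhii fnfhm hrxc ubbl hytaa vpot cppdg

Answer: jhii
fnfhm
hrxc
ubbl
hytaa
vpot
cppdg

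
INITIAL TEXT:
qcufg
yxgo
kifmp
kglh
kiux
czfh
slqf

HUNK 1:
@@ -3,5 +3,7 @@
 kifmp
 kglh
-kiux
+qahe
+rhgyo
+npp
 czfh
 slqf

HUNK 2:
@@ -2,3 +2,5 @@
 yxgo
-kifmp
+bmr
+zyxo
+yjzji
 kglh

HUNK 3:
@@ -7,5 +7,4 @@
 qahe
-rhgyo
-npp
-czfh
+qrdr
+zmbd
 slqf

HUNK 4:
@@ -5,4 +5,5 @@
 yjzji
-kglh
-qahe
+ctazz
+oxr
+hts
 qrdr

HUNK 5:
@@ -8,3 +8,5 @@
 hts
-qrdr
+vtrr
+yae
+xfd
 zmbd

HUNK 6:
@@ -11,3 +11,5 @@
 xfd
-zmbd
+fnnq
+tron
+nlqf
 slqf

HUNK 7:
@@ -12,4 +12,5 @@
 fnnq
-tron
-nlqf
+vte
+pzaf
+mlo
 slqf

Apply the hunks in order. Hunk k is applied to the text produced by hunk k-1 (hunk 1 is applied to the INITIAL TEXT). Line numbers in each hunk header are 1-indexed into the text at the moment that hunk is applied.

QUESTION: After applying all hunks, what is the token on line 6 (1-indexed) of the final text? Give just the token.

Answer: ctazz

Derivation:
Hunk 1: at line 3 remove [kiux] add [qahe,rhgyo,npp] -> 9 lines: qcufg yxgo kifmp kglh qahe rhgyo npp czfh slqf
Hunk 2: at line 2 remove [kifmp] add [bmr,zyxo,yjzji] -> 11 lines: qcufg yxgo bmr zyxo yjzji kglh qahe rhgyo npp czfh slqf
Hunk 3: at line 7 remove [rhgyo,npp,czfh] add [qrdr,zmbd] -> 10 lines: qcufg yxgo bmr zyxo yjzji kglh qahe qrdr zmbd slqf
Hunk 4: at line 5 remove [kglh,qahe] add [ctazz,oxr,hts] -> 11 lines: qcufg yxgo bmr zyxo yjzji ctazz oxr hts qrdr zmbd slqf
Hunk 5: at line 8 remove [qrdr] add [vtrr,yae,xfd] -> 13 lines: qcufg yxgo bmr zyxo yjzji ctazz oxr hts vtrr yae xfd zmbd slqf
Hunk 6: at line 11 remove [zmbd] add [fnnq,tron,nlqf] -> 15 lines: qcufg yxgo bmr zyxo yjzji ctazz oxr hts vtrr yae xfd fnnq tron nlqf slqf
Hunk 7: at line 12 remove [tron,nlqf] add [vte,pzaf,mlo] -> 16 lines: qcufg yxgo bmr zyxo yjzji ctazz oxr hts vtrr yae xfd fnnq vte pzaf mlo slqf
Final line 6: ctazz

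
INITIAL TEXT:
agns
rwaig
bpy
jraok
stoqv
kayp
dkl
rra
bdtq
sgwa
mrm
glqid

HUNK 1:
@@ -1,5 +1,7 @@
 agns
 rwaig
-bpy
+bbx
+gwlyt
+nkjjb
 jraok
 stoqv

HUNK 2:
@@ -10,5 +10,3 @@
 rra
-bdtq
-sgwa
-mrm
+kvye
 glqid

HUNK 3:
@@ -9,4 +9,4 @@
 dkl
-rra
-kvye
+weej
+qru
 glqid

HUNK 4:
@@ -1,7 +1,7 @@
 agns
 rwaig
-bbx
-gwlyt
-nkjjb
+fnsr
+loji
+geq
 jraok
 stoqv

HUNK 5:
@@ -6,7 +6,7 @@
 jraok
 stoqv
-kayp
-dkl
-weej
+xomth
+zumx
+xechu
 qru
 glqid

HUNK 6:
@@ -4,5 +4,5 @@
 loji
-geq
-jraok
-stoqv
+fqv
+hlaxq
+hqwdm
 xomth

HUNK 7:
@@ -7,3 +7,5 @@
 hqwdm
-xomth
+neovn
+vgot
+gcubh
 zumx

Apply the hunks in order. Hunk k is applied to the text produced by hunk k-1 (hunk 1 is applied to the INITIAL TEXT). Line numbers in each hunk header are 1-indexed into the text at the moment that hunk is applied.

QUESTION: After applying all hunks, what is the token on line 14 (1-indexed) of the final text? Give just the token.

Answer: glqid

Derivation:
Hunk 1: at line 1 remove [bpy] add [bbx,gwlyt,nkjjb] -> 14 lines: agns rwaig bbx gwlyt nkjjb jraok stoqv kayp dkl rra bdtq sgwa mrm glqid
Hunk 2: at line 10 remove [bdtq,sgwa,mrm] add [kvye] -> 12 lines: agns rwaig bbx gwlyt nkjjb jraok stoqv kayp dkl rra kvye glqid
Hunk 3: at line 9 remove [rra,kvye] add [weej,qru] -> 12 lines: agns rwaig bbx gwlyt nkjjb jraok stoqv kayp dkl weej qru glqid
Hunk 4: at line 1 remove [bbx,gwlyt,nkjjb] add [fnsr,loji,geq] -> 12 lines: agns rwaig fnsr loji geq jraok stoqv kayp dkl weej qru glqid
Hunk 5: at line 6 remove [kayp,dkl,weej] add [xomth,zumx,xechu] -> 12 lines: agns rwaig fnsr loji geq jraok stoqv xomth zumx xechu qru glqid
Hunk 6: at line 4 remove [geq,jraok,stoqv] add [fqv,hlaxq,hqwdm] -> 12 lines: agns rwaig fnsr loji fqv hlaxq hqwdm xomth zumx xechu qru glqid
Hunk 7: at line 7 remove [xomth] add [neovn,vgot,gcubh] -> 14 lines: agns rwaig fnsr loji fqv hlaxq hqwdm neovn vgot gcubh zumx xechu qru glqid
Final line 14: glqid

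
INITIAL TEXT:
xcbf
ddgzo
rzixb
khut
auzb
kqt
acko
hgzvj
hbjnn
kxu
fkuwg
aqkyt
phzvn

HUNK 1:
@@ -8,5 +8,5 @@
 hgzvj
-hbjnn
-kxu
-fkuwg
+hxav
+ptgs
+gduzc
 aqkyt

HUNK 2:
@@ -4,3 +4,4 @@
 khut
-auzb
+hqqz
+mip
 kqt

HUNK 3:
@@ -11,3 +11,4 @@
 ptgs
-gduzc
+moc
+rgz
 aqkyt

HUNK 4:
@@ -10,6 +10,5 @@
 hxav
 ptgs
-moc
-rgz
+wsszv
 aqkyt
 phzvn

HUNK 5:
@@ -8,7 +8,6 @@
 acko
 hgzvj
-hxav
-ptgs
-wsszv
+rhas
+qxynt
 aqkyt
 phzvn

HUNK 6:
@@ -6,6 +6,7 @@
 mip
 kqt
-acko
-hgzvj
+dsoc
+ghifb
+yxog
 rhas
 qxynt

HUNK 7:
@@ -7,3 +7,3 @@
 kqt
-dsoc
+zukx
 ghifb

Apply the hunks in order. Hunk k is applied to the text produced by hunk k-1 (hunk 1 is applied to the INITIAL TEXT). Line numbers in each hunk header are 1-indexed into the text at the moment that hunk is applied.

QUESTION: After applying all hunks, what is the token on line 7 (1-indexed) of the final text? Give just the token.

Hunk 1: at line 8 remove [hbjnn,kxu,fkuwg] add [hxav,ptgs,gduzc] -> 13 lines: xcbf ddgzo rzixb khut auzb kqt acko hgzvj hxav ptgs gduzc aqkyt phzvn
Hunk 2: at line 4 remove [auzb] add [hqqz,mip] -> 14 lines: xcbf ddgzo rzixb khut hqqz mip kqt acko hgzvj hxav ptgs gduzc aqkyt phzvn
Hunk 3: at line 11 remove [gduzc] add [moc,rgz] -> 15 lines: xcbf ddgzo rzixb khut hqqz mip kqt acko hgzvj hxav ptgs moc rgz aqkyt phzvn
Hunk 4: at line 10 remove [moc,rgz] add [wsszv] -> 14 lines: xcbf ddgzo rzixb khut hqqz mip kqt acko hgzvj hxav ptgs wsszv aqkyt phzvn
Hunk 5: at line 8 remove [hxav,ptgs,wsszv] add [rhas,qxynt] -> 13 lines: xcbf ddgzo rzixb khut hqqz mip kqt acko hgzvj rhas qxynt aqkyt phzvn
Hunk 6: at line 6 remove [acko,hgzvj] add [dsoc,ghifb,yxog] -> 14 lines: xcbf ddgzo rzixb khut hqqz mip kqt dsoc ghifb yxog rhas qxynt aqkyt phzvn
Hunk 7: at line 7 remove [dsoc] add [zukx] -> 14 lines: xcbf ddgzo rzixb khut hqqz mip kqt zukx ghifb yxog rhas qxynt aqkyt phzvn
Final line 7: kqt

Answer: kqt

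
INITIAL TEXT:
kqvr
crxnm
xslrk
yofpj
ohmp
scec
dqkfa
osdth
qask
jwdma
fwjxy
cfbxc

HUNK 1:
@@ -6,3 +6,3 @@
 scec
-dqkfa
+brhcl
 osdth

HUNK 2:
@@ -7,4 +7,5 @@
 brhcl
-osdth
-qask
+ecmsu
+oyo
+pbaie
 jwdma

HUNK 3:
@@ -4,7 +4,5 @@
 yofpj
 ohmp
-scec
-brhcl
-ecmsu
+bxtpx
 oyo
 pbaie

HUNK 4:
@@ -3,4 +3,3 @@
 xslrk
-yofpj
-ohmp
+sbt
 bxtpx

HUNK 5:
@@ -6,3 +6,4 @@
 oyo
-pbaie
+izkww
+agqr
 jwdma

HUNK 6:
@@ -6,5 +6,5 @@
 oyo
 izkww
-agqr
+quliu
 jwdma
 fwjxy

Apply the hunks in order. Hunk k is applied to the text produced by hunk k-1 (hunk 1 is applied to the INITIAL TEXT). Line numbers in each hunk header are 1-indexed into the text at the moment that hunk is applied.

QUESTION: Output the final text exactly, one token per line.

Hunk 1: at line 6 remove [dqkfa] add [brhcl] -> 12 lines: kqvr crxnm xslrk yofpj ohmp scec brhcl osdth qask jwdma fwjxy cfbxc
Hunk 2: at line 7 remove [osdth,qask] add [ecmsu,oyo,pbaie] -> 13 lines: kqvr crxnm xslrk yofpj ohmp scec brhcl ecmsu oyo pbaie jwdma fwjxy cfbxc
Hunk 3: at line 4 remove [scec,brhcl,ecmsu] add [bxtpx] -> 11 lines: kqvr crxnm xslrk yofpj ohmp bxtpx oyo pbaie jwdma fwjxy cfbxc
Hunk 4: at line 3 remove [yofpj,ohmp] add [sbt] -> 10 lines: kqvr crxnm xslrk sbt bxtpx oyo pbaie jwdma fwjxy cfbxc
Hunk 5: at line 6 remove [pbaie] add [izkww,agqr] -> 11 lines: kqvr crxnm xslrk sbt bxtpx oyo izkww agqr jwdma fwjxy cfbxc
Hunk 6: at line 6 remove [agqr] add [quliu] -> 11 lines: kqvr crxnm xslrk sbt bxtpx oyo izkww quliu jwdma fwjxy cfbxc

Answer: kqvr
crxnm
xslrk
sbt
bxtpx
oyo
izkww
quliu
jwdma
fwjxy
cfbxc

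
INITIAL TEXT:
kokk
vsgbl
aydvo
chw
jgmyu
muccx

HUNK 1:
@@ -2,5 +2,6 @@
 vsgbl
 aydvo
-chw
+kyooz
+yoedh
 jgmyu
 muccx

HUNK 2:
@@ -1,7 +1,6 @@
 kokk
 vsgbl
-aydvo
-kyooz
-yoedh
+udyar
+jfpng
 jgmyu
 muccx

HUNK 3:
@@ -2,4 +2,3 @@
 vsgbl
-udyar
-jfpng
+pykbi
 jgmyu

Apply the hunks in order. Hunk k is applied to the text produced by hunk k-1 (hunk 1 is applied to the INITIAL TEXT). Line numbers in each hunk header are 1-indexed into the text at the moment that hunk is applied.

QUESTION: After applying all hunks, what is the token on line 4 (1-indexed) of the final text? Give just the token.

Hunk 1: at line 2 remove [chw] add [kyooz,yoedh] -> 7 lines: kokk vsgbl aydvo kyooz yoedh jgmyu muccx
Hunk 2: at line 1 remove [aydvo,kyooz,yoedh] add [udyar,jfpng] -> 6 lines: kokk vsgbl udyar jfpng jgmyu muccx
Hunk 3: at line 2 remove [udyar,jfpng] add [pykbi] -> 5 lines: kokk vsgbl pykbi jgmyu muccx
Final line 4: jgmyu

Answer: jgmyu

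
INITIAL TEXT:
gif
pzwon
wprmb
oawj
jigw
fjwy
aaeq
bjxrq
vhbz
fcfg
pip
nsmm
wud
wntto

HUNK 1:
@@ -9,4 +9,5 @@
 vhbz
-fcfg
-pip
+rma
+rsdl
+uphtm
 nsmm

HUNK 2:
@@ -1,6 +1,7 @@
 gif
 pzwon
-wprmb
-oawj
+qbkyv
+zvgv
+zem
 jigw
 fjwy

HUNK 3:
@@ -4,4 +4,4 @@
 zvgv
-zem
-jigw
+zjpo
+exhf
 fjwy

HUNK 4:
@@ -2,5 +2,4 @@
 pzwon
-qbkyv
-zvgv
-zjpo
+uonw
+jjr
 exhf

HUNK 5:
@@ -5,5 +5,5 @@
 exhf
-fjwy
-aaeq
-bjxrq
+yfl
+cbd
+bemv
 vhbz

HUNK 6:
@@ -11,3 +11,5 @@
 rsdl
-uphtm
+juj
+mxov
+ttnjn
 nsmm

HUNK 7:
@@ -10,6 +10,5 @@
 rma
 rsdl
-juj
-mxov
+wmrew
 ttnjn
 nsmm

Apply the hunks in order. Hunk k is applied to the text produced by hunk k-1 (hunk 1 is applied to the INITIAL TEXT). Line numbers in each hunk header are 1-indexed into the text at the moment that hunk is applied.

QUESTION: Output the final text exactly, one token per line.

Answer: gif
pzwon
uonw
jjr
exhf
yfl
cbd
bemv
vhbz
rma
rsdl
wmrew
ttnjn
nsmm
wud
wntto

Derivation:
Hunk 1: at line 9 remove [fcfg,pip] add [rma,rsdl,uphtm] -> 15 lines: gif pzwon wprmb oawj jigw fjwy aaeq bjxrq vhbz rma rsdl uphtm nsmm wud wntto
Hunk 2: at line 1 remove [wprmb,oawj] add [qbkyv,zvgv,zem] -> 16 lines: gif pzwon qbkyv zvgv zem jigw fjwy aaeq bjxrq vhbz rma rsdl uphtm nsmm wud wntto
Hunk 3: at line 4 remove [zem,jigw] add [zjpo,exhf] -> 16 lines: gif pzwon qbkyv zvgv zjpo exhf fjwy aaeq bjxrq vhbz rma rsdl uphtm nsmm wud wntto
Hunk 4: at line 2 remove [qbkyv,zvgv,zjpo] add [uonw,jjr] -> 15 lines: gif pzwon uonw jjr exhf fjwy aaeq bjxrq vhbz rma rsdl uphtm nsmm wud wntto
Hunk 5: at line 5 remove [fjwy,aaeq,bjxrq] add [yfl,cbd,bemv] -> 15 lines: gif pzwon uonw jjr exhf yfl cbd bemv vhbz rma rsdl uphtm nsmm wud wntto
Hunk 6: at line 11 remove [uphtm] add [juj,mxov,ttnjn] -> 17 lines: gif pzwon uonw jjr exhf yfl cbd bemv vhbz rma rsdl juj mxov ttnjn nsmm wud wntto
Hunk 7: at line 10 remove [juj,mxov] add [wmrew] -> 16 lines: gif pzwon uonw jjr exhf yfl cbd bemv vhbz rma rsdl wmrew ttnjn nsmm wud wntto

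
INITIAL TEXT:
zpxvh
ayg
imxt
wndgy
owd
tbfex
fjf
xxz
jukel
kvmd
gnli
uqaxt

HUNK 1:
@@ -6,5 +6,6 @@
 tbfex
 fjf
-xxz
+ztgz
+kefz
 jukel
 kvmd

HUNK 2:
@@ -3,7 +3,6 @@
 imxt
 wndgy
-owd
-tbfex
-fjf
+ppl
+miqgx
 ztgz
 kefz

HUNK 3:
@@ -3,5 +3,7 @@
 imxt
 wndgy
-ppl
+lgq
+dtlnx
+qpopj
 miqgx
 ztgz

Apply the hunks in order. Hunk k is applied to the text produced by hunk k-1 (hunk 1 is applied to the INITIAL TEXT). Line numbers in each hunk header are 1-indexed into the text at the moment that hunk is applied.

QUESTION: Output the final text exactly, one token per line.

Answer: zpxvh
ayg
imxt
wndgy
lgq
dtlnx
qpopj
miqgx
ztgz
kefz
jukel
kvmd
gnli
uqaxt

Derivation:
Hunk 1: at line 6 remove [xxz] add [ztgz,kefz] -> 13 lines: zpxvh ayg imxt wndgy owd tbfex fjf ztgz kefz jukel kvmd gnli uqaxt
Hunk 2: at line 3 remove [owd,tbfex,fjf] add [ppl,miqgx] -> 12 lines: zpxvh ayg imxt wndgy ppl miqgx ztgz kefz jukel kvmd gnli uqaxt
Hunk 3: at line 3 remove [ppl] add [lgq,dtlnx,qpopj] -> 14 lines: zpxvh ayg imxt wndgy lgq dtlnx qpopj miqgx ztgz kefz jukel kvmd gnli uqaxt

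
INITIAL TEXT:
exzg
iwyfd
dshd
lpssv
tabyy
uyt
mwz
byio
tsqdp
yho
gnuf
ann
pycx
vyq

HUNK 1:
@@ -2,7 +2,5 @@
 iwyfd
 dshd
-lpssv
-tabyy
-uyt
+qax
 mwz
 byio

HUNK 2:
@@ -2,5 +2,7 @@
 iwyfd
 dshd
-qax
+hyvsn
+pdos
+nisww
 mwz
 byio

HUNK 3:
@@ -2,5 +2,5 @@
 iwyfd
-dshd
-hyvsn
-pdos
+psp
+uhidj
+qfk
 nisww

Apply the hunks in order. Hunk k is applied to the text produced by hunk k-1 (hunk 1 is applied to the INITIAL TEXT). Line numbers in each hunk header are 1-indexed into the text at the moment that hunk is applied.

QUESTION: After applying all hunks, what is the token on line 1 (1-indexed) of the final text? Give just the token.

Hunk 1: at line 2 remove [lpssv,tabyy,uyt] add [qax] -> 12 lines: exzg iwyfd dshd qax mwz byio tsqdp yho gnuf ann pycx vyq
Hunk 2: at line 2 remove [qax] add [hyvsn,pdos,nisww] -> 14 lines: exzg iwyfd dshd hyvsn pdos nisww mwz byio tsqdp yho gnuf ann pycx vyq
Hunk 3: at line 2 remove [dshd,hyvsn,pdos] add [psp,uhidj,qfk] -> 14 lines: exzg iwyfd psp uhidj qfk nisww mwz byio tsqdp yho gnuf ann pycx vyq
Final line 1: exzg

Answer: exzg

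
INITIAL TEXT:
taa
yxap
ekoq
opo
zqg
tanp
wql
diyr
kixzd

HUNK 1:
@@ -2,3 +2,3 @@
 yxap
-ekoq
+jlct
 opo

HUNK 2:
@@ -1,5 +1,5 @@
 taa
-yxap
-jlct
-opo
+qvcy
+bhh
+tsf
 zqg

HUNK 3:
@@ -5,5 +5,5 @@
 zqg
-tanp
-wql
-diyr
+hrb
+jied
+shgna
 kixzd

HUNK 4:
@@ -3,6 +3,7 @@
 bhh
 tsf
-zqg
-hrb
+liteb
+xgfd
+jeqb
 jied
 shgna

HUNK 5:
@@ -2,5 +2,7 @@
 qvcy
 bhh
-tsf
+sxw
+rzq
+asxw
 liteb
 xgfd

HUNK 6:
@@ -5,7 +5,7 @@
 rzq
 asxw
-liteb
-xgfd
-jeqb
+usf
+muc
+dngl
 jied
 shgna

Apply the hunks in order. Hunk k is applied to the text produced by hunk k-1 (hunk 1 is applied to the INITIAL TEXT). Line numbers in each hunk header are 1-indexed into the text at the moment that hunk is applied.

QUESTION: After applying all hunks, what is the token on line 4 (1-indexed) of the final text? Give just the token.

Answer: sxw

Derivation:
Hunk 1: at line 2 remove [ekoq] add [jlct] -> 9 lines: taa yxap jlct opo zqg tanp wql diyr kixzd
Hunk 2: at line 1 remove [yxap,jlct,opo] add [qvcy,bhh,tsf] -> 9 lines: taa qvcy bhh tsf zqg tanp wql diyr kixzd
Hunk 3: at line 5 remove [tanp,wql,diyr] add [hrb,jied,shgna] -> 9 lines: taa qvcy bhh tsf zqg hrb jied shgna kixzd
Hunk 4: at line 3 remove [zqg,hrb] add [liteb,xgfd,jeqb] -> 10 lines: taa qvcy bhh tsf liteb xgfd jeqb jied shgna kixzd
Hunk 5: at line 2 remove [tsf] add [sxw,rzq,asxw] -> 12 lines: taa qvcy bhh sxw rzq asxw liteb xgfd jeqb jied shgna kixzd
Hunk 6: at line 5 remove [liteb,xgfd,jeqb] add [usf,muc,dngl] -> 12 lines: taa qvcy bhh sxw rzq asxw usf muc dngl jied shgna kixzd
Final line 4: sxw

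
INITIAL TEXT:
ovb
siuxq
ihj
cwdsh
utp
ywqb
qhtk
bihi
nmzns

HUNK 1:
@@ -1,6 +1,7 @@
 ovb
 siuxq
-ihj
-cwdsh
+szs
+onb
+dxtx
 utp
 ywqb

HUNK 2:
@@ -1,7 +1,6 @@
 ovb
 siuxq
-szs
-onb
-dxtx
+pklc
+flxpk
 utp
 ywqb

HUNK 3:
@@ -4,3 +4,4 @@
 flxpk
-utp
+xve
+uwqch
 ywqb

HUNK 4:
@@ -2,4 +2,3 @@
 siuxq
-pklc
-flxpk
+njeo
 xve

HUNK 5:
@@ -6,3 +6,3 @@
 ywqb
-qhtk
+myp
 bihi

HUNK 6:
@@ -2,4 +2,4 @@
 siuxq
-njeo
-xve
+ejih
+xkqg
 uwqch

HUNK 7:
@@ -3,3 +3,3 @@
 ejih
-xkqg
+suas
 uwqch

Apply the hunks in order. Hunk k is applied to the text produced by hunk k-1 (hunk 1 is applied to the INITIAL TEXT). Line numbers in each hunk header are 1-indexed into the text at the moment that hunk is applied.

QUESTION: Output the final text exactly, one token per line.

Answer: ovb
siuxq
ejih
suas
uwqch
ywqb
myp
bihi
nmzns

Derivation:
Hunk 1: at line 1 remove [ihj,cwdsh] add [szs,onb,dxtx] -> 10 lines: ovb siuxq szs onb dxtx utp ywqb qhtk bihi nmzns
Hunk 2: at line 1 remove [szs,onb,dxtx] add [pklc,flxpk] -> 9 lines: ovb siuxq pklc flxpk utp ywqb qhtk bihi nmzns
Hunk 3: at line 4 remove [utp] add [xve,uwqch] -> 10 lines: ovb siuxq pklc flxpk xve uwqch ywqb qhtk bihi nmzns
Hunk 4: at line 2 remove [pklc,flxpk] add [njeo] -> 9 lines: ovb siuxq njeo xve uwqch ywqb qhtk bihi nmzns
Hunk 5: at line 6 remove [qhtk] add [myp] -> 9 lines: ovb siuxq njeo xve uwqch ywqb myp bihi nmzns
Hunk 6: at line 2 remove [njeo,xve] add [ejih,xkqg] -> 9 lines: ovb siuxq ejih xkqg uwqch ywqb myp bihi nmzns
Hunk 7: at line 3 remove [xkqg] add [suas] -> 9 lines: ovb siuxq ejih suas uwqch ywqb myp bihi nmzns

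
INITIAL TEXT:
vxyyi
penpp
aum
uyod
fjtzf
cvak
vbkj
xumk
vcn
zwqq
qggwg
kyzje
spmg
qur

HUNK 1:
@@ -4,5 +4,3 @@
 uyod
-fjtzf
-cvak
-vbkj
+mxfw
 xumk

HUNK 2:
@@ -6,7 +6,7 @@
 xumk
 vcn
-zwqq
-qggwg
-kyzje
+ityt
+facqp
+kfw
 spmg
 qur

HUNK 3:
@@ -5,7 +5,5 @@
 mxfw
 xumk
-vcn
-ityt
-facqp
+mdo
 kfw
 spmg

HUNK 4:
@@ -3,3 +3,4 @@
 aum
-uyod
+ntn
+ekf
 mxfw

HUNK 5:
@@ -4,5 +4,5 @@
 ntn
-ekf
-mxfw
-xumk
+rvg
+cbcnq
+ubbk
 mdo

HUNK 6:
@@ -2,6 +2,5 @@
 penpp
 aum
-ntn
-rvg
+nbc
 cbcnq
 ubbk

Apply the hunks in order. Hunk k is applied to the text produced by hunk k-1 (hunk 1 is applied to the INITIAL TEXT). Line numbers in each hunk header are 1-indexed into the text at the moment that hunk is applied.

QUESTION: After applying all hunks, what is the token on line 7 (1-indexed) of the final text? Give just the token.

Answer: mdo

Derivation:
Hunk 1: at line 4 remove [fjtzf,cvak,vbkj] add [mxfw] -> 12 lines: vxyyi penpp aum uyod mxfw xumk vcn zwqq qggwg kyzje spmg qur
Hunk 2: at line 6 remove [zwqq,qggwg,kyzje] add [ityt,facqp,kfw] -> 12 lines: vxyyi penpp aum uyod mxfw xumk vcn ityt facqp kfw spmg qur
Hunk 3: at line 5 remove [vcn,ityt,facqp] add [mdo] -> 10 lines: vxyyi penpp aum uyod mxfw xumk mdo kfw spmg qur
Hunk 4: at line 3 remove [uyod] add [ntn,ekf] -> 11 lines: vxyyi penpp aum ntn ekf mxfw xumk mdo kfw spmg qur
Hunk 5: at line 4 remove [ekf,mxfw,xumk] add [rvg,cbcnq,ubbk] -> 11 lines: vxyyi penpp aum ntn rvg cbcnq ubbk mdo kfw spmg qur
Hunk 6: at line 2 remove [ntn,rvg] add [nbc] -> 10 lines: vxyyi penpp aum nbc cbcnq ubbk mdo kfw spmg qur
Final line 7: mdo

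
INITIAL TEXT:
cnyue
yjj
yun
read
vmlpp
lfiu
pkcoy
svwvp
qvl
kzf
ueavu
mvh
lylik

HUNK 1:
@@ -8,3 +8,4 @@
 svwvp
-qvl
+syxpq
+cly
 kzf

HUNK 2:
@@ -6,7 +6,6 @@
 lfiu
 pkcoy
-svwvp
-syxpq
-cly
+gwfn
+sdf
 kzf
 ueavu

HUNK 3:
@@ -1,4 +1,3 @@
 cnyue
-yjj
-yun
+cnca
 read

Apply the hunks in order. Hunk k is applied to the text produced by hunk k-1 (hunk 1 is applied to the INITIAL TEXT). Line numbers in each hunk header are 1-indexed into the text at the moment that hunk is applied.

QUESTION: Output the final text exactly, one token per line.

Answer: cnyue
cnca
read
vmlpp
lfiu
pkcoy
gwfn
sdf
kzf
ueavu
mvh
lylik

Derivation:
Hunk 1: at line 8 remove [qvl] add [syxpq,cly] -> 14 lines: cnyue yjj yun read vmlpp lfiu pkcoy svwvp syxpq cly kzf ueavu mvh lylik
Hunk 2: at line 6 remove [svwvp,syxpq,cly] add [gwfn,sdf] -> 13 lines: cnyue yjj yun read vmlpp lfiu pkcoy gwfn sdf kzf ueavu mvh lylik
Hunk 3: at line 1 remove [yjj,yun] add [cnca] -> 12 lines: cnyue cnca read vmlpp lfiu pkcoy gwfn sdf kzf ueavu mvh lylik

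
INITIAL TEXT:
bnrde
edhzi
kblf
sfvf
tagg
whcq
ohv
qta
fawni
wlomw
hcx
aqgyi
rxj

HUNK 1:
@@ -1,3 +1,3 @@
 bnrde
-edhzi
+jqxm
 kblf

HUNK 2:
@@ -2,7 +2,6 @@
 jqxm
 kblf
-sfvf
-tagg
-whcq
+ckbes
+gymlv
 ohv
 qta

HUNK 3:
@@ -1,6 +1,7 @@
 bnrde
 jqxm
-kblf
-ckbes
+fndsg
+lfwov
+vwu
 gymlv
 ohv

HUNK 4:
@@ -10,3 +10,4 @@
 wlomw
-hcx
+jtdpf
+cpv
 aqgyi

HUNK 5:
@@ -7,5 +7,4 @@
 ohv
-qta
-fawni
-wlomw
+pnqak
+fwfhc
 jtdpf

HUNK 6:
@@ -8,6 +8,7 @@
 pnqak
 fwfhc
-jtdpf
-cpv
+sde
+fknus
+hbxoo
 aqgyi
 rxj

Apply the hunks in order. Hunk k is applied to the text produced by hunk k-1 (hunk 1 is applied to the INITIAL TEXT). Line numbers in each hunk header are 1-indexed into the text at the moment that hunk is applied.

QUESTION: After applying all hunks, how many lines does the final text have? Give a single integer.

Answer: 14

Derivation:
Hunk 1: at line 1 remove [edhzi] add [jqxm] -> 13 lines: bnrde jqxm kblf sfvf tagg whcq ohv qta fawni wlomw hcx aqgyi rxj
Hunk 2: at line 2 remove [sfvf,tagg,whcq] add [ckbes,gymlv] -> 12 lines: bnrde jqxm kblf ckbes gymlv ohv qta fawni wlomw hcx aqgyi rxj
Hunk 3: at line 1 remove [kblf,ckbes] add [fndsg,lfwov,vwu] -> 13 lines: bnrde jqxm fndsg lfwov vwu gymlv ohv qta fawni wlomw hcx aqgyi rxj
Hunk 4: at line 10 remove [hcx] add [jtdpf,cpv] -> 14 lines: bnrde jqxm fndsg lfwov vwu gymlv ohv qta fawni wlomw jtdpf cpv aqgyi rxj
Hunk 5: at line 7 remove [qta,fawni,wlomw] add [pnqak,fwfhc] -> 13 lines: bnrde jqxm fndsg lfwov vwu gymlv ohv pnqak fwfhc jtdpf cpv aqgyi rxj
Hunk 6: at line 8 remove [jtdpf,cpv] add [sde,fknus,hbxoo] -> 14 lines: bnrde jqxm fndsg lfwov vwu gymlv ohv pnqak fwfhc sde fknus hbxoo aqgyi rxj
Final line count: 14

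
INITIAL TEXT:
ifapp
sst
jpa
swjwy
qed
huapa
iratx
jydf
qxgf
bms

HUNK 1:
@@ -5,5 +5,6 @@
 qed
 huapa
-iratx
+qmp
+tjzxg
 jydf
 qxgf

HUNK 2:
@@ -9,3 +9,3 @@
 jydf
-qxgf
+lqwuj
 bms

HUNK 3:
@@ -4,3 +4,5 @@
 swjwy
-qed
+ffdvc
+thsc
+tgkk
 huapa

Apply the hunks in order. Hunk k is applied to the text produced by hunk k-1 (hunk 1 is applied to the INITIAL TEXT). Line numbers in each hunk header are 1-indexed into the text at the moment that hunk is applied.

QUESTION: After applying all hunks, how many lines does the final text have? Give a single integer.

Hunk 1: at line 5 remove [iratx] add [qmp,tjzxg] -> 11 lines: ifapp sst jpa swjwy qed huapa qmp tjzxg jydf qxgf bms
Hunk 2: at line 9 remove [qxgf] add [lqwuj] -> 11 lines: ifapp sst jpa swjwy qed huapa qmp tjzxg jydf lqwuj bms
Hunk 3: at line 4 remove [qed] add [ffdvc,thsc,tgkk] -> 13 lines: ifapp sst jpa swjwy ffdvc thsc tgkk huapa qmp tjzxg jydf lqwuj bms
Final line count: 13

Answer: 13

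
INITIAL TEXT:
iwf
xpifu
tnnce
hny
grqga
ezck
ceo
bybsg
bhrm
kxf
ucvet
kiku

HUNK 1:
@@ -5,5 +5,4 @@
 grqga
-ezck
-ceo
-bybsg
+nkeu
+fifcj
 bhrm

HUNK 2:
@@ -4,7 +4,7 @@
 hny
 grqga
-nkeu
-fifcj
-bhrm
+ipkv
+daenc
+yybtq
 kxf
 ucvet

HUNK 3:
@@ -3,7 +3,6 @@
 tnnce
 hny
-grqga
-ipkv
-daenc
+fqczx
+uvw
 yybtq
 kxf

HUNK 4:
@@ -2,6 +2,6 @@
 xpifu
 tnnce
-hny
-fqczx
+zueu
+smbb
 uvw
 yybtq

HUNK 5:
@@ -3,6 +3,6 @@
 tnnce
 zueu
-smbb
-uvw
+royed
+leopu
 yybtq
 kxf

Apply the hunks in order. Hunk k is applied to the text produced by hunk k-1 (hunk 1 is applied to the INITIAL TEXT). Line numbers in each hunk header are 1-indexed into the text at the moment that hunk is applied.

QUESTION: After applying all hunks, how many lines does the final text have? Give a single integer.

Answer: 10

Derivation:
Hunk 1: at line 5 remove [ezck,ceo,bybsg] add [nkeu,fifcj] -> 11 lines: iwf xpifu tnnce hny grqga nkeu fifcj bhrm kxf ucvet kiku
Hunk 2: at line 4 remove [nkeu,fifcj,bhrm] add [ipkv,daenc,yybtq] -> 11 lines: iwf xpifu tnnce hny grqga ipkv daenc yybtq kxf ucvet kiku
Hunk 3: at line 3 remove [grqga,ipkv,daenc] add [fqczx,uvw] -> 10 lines: iwf xpifu tnnce hny fqczx uvw yybtq kxf ucvet kiku
Hunk 4: at line 2 remove [hny,fqczx] add [zueu,smbb] -> 10 lines: iwf xpifu tnnce zueu smbb uvw yybtq kxf ucvet kiku
Hunk 5: at line 3 remove [smbb,uvw] add [royed,leopu] -> 10 lines: iwf xpifu tnnce zueu royed leopu yybtq kxf ucvet kiku
Final line count: 10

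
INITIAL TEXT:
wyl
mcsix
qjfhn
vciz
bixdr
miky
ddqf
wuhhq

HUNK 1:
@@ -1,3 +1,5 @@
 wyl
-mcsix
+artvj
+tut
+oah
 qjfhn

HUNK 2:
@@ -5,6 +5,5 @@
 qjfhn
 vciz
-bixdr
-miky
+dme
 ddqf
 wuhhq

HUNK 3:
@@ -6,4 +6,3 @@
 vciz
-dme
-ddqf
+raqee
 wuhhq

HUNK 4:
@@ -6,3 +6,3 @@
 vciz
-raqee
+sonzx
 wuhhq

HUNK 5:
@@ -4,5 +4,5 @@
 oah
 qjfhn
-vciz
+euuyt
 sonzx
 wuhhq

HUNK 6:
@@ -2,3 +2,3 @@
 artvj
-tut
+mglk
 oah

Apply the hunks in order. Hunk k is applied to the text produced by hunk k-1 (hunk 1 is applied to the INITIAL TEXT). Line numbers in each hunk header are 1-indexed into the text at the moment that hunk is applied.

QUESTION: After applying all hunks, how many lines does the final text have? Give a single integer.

Hunk 1: at line 1 remove [mcsix] add [artvj,tut,oah] -> 10 lines: wyl artvj tut oah qjfhn vciz bixdr miky ddqf wuhhq
Hunk 2: at line 5 remove [bixdr,miky] add [dme] -> 9 lines: wyl artvj tut oah qjfhn vciz dme ddqf wuhhq
Hunk 3: at line 6 remove [dme,ddqf] add [raqee] -> 8 lines: wyl artvj tut oah qjfhn vciz raqee wuhhq
Hunk 4: at line 6 remove [raqee] add [sonzx] -> 8 lines: wyl artvj tut oah qjfhn vciz sonzx wuhhq
Hunk 5: at line 4 remove [vciz] add [euuyt] -> 8 lines: wyl artvj tut oah qjfhn euuyt sonzx wuhhq
Hunk 6: at line 2 remove [tut] add [mglk] -> 8 lines: wyl artvj mglk oah qjfhn euuyt sonzx wuhhq
Final line count: 8

Answer: 8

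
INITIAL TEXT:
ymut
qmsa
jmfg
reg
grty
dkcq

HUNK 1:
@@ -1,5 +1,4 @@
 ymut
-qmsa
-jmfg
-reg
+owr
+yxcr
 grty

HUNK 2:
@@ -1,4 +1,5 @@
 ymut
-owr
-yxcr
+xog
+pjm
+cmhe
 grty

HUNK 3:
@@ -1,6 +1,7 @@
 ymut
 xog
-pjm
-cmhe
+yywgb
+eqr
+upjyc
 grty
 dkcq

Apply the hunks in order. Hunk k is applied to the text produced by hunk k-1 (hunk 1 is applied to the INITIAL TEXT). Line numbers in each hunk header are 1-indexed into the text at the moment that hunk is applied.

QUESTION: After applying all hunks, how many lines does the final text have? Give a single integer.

Answer: 7

Derivation:
Hunk 1: at line 1 remove [qmsa,jmfg,reg] add [owr,yxcr] -> 5 lines: ymut owr yxcr grty dkcq
Hunk 2: at line 1 remove [owr,yxcr] add [xog,pjm,cmhe] -> 6 lines: ymut xog pjm cmhe grty dkcq
Hunk 3: at line 1 remove [pjm,cmhe] add [yywgb,eqr,upjyc] -> 7 lines: ymut xog yywgb eqr upjyc grty dkcq
Final line count: 7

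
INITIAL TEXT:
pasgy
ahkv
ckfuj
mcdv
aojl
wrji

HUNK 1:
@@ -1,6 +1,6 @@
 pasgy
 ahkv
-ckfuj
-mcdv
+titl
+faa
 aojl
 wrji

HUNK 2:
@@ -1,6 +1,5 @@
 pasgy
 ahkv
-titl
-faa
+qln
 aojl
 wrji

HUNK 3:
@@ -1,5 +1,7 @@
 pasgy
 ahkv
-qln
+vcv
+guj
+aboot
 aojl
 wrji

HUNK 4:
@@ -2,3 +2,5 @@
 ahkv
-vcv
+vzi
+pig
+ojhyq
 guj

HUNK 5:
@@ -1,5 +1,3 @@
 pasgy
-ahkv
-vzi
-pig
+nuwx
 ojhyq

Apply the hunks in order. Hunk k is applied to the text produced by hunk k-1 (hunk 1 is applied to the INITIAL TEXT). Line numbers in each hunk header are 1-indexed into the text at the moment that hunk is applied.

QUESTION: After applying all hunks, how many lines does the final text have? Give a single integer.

Hunk 1: at line 1 remove [ckfuj,mcdv] add [titl,faa] -> 6 lines: pasgy ahkv titl faa aojl wrji
Hunk 2: at line 1 remove [titl,faa] add [qln] -> 5 lines: pasgy ahkv qln aojl wrji
Hunk 3: at line 1 remove [qln] add [vcv,guj,aboot] -> 7 lines: pasgy ahkv vcv guj aboot aojl wrji
Hunk 4: at line 2 remove [vcv] add [vzi,pig,ojhyq] -> 9 lines: pasgy ahkv vzi pig ojhyq guj aboot aojl wrji
Hunk 5: at line 1 remove [ahkv,vzi,pig] add [nuwx] -> 7 lines: pasgy nuwx ojhyq guj aboot aojl wrji
Final line count: 7

Answer: 7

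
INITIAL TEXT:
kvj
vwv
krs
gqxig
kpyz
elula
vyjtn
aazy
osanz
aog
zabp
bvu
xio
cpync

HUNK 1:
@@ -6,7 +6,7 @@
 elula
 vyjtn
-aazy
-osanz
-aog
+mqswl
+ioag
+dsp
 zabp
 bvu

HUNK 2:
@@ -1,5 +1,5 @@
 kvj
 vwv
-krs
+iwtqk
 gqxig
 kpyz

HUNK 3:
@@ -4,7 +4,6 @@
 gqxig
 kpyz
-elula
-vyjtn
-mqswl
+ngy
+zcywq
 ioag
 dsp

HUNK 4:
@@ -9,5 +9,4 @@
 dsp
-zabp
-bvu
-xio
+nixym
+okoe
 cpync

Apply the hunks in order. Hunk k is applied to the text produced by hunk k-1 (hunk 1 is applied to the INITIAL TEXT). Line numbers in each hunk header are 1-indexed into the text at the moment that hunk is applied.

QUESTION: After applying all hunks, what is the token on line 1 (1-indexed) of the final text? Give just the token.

Hunk 1: at line 6 remove [aazy,osanz,aog] add [mqswl,ioag,dsp] -> 14 lines: kvj vwv krs gqxig kpyz elula vyjtn mqswl ioag dsp zabp bvu xio cpync
Hunk 2: at line 1 remove [krs] add [iwtqk] -> 14 lines: kvj vwv iwtqk gqxig kpyz elula vyjtn mqswl ioag dsp zabp bvu xio cpync
Hunk 3: at line 4 remove [elula,vyjtn,mqswl] add [ngy,zcywq] -> 13 lines: kvj vwv iwtqk gqxig kpyz ngy zcywq ioag dsp zabp bvu xio cpync
Hunk 4: at line 9 remove [zabp,bvu,xio] add [nixym,okoe] -> 12 lines: kvj vwv iwtqk gqxig kpyz ngy zcywq ioag dsp nixym okoe cpync
Final line 1: kvj

Answer: kvj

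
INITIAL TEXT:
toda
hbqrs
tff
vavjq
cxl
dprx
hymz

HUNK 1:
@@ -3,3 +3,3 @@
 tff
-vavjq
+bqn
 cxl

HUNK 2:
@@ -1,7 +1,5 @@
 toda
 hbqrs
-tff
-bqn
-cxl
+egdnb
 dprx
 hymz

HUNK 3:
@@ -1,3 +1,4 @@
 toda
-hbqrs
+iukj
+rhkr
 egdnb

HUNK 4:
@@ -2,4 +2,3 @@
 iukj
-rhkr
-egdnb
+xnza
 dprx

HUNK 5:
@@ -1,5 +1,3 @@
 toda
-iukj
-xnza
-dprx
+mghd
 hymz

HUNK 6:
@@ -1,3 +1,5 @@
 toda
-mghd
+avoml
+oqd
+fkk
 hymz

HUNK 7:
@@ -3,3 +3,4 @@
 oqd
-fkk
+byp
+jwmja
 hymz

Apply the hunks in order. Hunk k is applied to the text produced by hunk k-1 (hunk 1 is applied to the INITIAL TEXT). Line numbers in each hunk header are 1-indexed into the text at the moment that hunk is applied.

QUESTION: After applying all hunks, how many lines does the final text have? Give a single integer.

Hunk 1: at line 3 remove [vavjq] add [bqn] -> 7 lines: toda hbqrs tff bqn cxl dprx hymz
Hunk 2: at line 1 remove [tff,bqn,cxl] add [egdnb] -> 5 lines: toda hbqrs egdnb dprx hymz
Hunk 3: at line 1 remove [hbqrs] add [iukj,rhkr] -> 6 lines: toda iukj rhkr egdnb dprx hymz
Hunk 4: at line 2 remove [rhkr,egdnb] add [xnza] -> 5 lines: toda iukj xnza dprx hymz
Hunk 5: at line 1 remove [iukj,xnza,dprx] add [mghd] -> 3 lines: toda mghd hymz
Hunk 6: at line 1 remove [mghd] add [avoml,oqd,fkk] -> 5 lines: toda avoml oqd fkk hymz
Hunk 7: at line 3 remove [fkk] add [byp,jwmja] -> 6 lines: toda avoml oqd byp jwmja hymz
Final line count: 6

Answer: 6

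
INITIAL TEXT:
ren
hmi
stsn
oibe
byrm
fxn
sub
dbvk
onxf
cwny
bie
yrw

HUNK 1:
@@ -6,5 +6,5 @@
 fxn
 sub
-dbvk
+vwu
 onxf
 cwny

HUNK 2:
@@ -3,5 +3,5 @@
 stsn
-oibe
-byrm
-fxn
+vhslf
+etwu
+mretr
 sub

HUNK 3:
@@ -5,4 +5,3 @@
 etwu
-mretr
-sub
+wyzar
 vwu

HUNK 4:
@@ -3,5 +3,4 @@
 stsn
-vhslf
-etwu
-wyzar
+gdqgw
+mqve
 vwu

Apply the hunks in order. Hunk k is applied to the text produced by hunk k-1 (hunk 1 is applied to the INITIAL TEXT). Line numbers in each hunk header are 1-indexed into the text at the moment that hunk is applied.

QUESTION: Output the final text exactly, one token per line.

Answer: ren
hmi
stsn
gdqgw
mqve
vwu
onxf
cwny
bie
yrw

Derivation:
Hunk 1: at line 6 remove [dbvk] add [vwu] -> 12 lines: ren hmi stsn oibe byrm fxn sub vwu onxf cwny bie yrw
Hunk 2: at line 3 remove [oibe,byrm,fxn] add [vhslf,etwu,mretr] -> 12 lines: ren hmi stsn vhslf etwu mretr sub vwu onxf cwny bie yrw
Hunk 3: at line 5 remove [mretr,sub] add [wyzar] -> 11 lines: ren hmi stsn vhslf etwu wyzar vwu onxf cwny bie yrw
Hunk 4: at line 3 remove [vhslf,etwu,wyzar] add [gdqgw,mqve] -> 10 lines: ren hmi stsn gdqgw mqve vwu onxf cwny bie yrw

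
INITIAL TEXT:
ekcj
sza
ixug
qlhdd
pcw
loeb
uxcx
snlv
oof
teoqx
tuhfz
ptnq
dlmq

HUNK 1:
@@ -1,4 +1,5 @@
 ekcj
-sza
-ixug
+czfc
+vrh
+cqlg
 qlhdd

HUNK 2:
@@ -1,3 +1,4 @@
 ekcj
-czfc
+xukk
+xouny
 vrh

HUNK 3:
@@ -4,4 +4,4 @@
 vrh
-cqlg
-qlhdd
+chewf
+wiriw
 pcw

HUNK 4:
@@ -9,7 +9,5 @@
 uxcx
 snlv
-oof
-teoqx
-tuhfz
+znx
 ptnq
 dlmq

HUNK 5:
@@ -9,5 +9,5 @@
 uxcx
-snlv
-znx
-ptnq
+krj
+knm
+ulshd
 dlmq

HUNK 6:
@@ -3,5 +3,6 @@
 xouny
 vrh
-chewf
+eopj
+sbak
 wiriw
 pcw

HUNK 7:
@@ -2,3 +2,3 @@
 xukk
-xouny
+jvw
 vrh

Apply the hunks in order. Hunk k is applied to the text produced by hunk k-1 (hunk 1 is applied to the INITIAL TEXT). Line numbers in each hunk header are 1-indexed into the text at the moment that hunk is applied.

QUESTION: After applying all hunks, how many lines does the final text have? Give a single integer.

Hunk 1: at line 1 remove [sza,ixug] add [czfc,vrh,cqlg] -> 14 lines: ekcj czfc vrh cqlg qlhdd pcw loeb uxcx snlv oof teoqx tuhfz ptnq dlmq
Hunk 2: at line 1 remove [czfc] add [xukk,xouny] -> 15 lines: ekcj xukk xouny vrh cqlg qlhdd pcw loeb uxcx snlv oof teoqx tuhfz ptnq dlmq
Hunk 3: at line 4 remove [cqlg,qlhdd] add [chewf,wiriw] -> 15 lines: ekcj xukk xouny vrh chewf wiriw pcw loeb uxcx snlv oof teoqx tuhfz ptnq dlmq
Hunk 4: at line 9 remove [oof,teoqx,tuhfz] add [znx] -> 13 lines: ekcj xukk xouny vrh chewf wiriw pcw loeb uxcx snlv znx ptnq dlmq
Hunk 5: at line 9 remove [snlv,znx,ptnq] add [krj,knm,ulshd] -> 13 lines: ekcj xukk xouny vrh chewf wiriw pcw loeb uxcx krj knm ulshd dlmq
Hunk 6: at line 3 remove [chewf] add [eopj,sbak] -> 14 lines: ekcj xukk xouny vrh eopj sbak wiriw pcw loeb uxcx krj knm ulshd dlmq
Hunk 7: at line 2 remove [xouny] add [jvw] -> 14 lines: ekcj xukk jvw vrh eopj sbak wiriw pcw loeb uxcx krj knm ulshd dlmq
Final line count: 14

Answer: 14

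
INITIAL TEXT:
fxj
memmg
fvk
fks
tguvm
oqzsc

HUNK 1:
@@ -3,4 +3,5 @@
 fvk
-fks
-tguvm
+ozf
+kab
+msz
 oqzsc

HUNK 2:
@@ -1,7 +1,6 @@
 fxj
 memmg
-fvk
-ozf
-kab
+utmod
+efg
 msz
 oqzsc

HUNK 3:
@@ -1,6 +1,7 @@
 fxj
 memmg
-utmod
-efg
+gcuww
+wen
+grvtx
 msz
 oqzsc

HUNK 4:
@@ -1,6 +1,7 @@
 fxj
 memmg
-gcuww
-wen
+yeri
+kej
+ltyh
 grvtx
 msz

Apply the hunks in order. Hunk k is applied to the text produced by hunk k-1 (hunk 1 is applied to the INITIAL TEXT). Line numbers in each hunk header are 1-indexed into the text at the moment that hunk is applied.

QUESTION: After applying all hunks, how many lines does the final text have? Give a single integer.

Hunk 1: at line 3 remove [fks,tguvm] add [ozf,kab,msz] -> 7 lines: fxj memmg fvk ozf kab msz oqzsc
Hunk 2: at line 1 remove [fvk,ozf,kab] add [utmod,efg] -> 6 lines: fxj memmg utmod efg msz oqzsc
Hunk 3: at line 1 remove [utmod,efg] add [gcuww,wen,grvtx] -> 7 lines: fxj memmg gcuww wen grvtx msz oqzsc
Hunk 4: at line 1 remove [gcuww,wen] add [yeri,kej,ltyh] -> 8 lines: fxj memmg yeri kej ltyh grvtx msz oqzsc
Final line count: 8

Answer: 8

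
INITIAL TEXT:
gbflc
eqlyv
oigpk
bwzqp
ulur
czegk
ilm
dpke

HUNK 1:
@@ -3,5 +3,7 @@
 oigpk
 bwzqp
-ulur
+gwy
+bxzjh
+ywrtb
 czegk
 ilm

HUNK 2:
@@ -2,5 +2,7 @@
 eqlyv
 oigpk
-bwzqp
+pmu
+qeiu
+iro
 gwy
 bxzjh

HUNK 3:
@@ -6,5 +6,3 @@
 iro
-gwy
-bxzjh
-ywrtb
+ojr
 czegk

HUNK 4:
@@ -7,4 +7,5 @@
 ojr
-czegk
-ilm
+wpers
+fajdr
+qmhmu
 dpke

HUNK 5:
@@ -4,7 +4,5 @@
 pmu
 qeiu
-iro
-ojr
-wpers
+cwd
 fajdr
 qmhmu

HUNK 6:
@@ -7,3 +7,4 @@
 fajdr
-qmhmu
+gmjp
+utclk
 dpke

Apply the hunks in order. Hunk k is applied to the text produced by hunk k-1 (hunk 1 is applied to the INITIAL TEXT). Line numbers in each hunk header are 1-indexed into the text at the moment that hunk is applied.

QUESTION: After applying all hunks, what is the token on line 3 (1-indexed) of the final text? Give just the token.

Answer: oigpk

Derivation:
Hunk 1: at line 3 remove [ulur] add [gwy,bxzjh,ywrtb] -> 10 lines: gbflc eqlyv oigpk bwzqp gwy bxzjh ywrtb czegk ilm dpke
Hunk 2: at line 2 remove [bwzqp] add [pmu,qeiu,iro] -> 12 lines: gbflc eqlyv oigpk pmu qeiu iro gwy bxzjh ywrtb czegk ilm dpke
Hunk 3: at line 6 remove [gwy,bxzjh,ywrtb] add [ojr] -> 10 lines: gbflc eqlyv oigpk pmu qeiu iro ojr czegk ilm dpke
Hunk 4: at line 7 remove [czegk,ilm] add [wpers,fajdr,qmhmu] -> 11 lines: gbflc eqlyv oigpk pmu qeiu iro ojr wpers fajdr qmhmu dpke
Hunk 5: at line 4 remove [iro,ojr,wpers] add [cwd] -> 9 lines: gbflc eqlyv oigpk pmu qeiu cwd fajdr qmhmu dpke
Hunk 6: at line 7 remove [qmhmu] add [gmjp,utclk] -> 10 lines: gbflc eqlyv oigpk pmu qeiu cwd fajdr gmjp utclk dpke
Final line 3: oigpk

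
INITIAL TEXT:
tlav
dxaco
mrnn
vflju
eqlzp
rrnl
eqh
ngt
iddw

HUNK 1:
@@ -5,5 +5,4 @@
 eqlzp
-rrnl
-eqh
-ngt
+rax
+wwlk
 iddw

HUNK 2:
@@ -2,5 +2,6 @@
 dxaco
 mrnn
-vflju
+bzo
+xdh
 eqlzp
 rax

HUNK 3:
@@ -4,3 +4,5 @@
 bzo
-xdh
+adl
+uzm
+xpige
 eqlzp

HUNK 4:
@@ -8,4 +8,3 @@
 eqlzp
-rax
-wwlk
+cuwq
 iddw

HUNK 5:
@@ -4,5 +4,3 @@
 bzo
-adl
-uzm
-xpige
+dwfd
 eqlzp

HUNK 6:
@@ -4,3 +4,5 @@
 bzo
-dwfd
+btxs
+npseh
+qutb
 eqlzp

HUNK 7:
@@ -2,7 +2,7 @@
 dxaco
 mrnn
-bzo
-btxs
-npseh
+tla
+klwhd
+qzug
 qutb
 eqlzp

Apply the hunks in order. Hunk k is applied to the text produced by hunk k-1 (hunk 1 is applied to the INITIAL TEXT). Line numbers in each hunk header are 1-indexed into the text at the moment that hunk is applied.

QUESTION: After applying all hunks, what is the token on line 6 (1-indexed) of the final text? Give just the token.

Hunk 1: at line 5 remove [rrnl,eqh,ngt] add [rax,wwlk] -> 8 lines: tlav dxaco mrnn vflju eqlzp rax wwlk iddw
Hunk 2: at line 2 remove [vflju] add [bzo,xdh] -> 9 lines: tlav dxaco mrnn bzo xdh eqlzp rax wwlk iddw
Hunk 3: at line 4 remove [xdh] add [adl,uzm,xpige] -> 11 lines: tlav dxaco mrnn bzo adl uzm xpige eqlzp rax wwlk iddw
Hunk 4: at line 8 remove [rax,wwlk] add [cuwq] -> 10 lines: tlav dxaco mrnn bzo adl uzm xpige eqlzp cuwq iddw
Hunk 5: at line 4 remove [adl,uzm,xpige] add [dwfd] -> 8 lines: tlav dxaco mrnn bzo dwfd eqlzp cuwq iddw
Hunk 6: at line 4 remove [dwfd] add [btxs,npseh,qutb] -> 10 lines: tlav dxaco mrnn bzo btxs npseh qutb eqlzp cuwq iddw
Hunk 7: at line 2 remove [bzo,btxs,npseh] add [tla,klwhd,qzug] -> 10 lines: tlav dxaco mrnn tla klwhd qzug qutb eqlzp cuwq iddw
Final line 6: qzug

Answer: qzug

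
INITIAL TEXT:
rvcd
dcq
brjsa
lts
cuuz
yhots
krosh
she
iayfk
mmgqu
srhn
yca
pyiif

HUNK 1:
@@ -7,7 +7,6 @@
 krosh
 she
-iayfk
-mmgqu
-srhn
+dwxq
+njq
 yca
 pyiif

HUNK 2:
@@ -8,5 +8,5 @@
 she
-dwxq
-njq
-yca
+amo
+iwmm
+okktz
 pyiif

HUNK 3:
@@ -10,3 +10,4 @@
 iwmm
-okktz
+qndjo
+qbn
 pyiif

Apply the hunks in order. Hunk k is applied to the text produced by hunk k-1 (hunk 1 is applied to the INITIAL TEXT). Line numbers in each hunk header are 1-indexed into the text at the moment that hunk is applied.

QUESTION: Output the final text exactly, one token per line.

Answer: rvcd
dcq
brjsa
lts
cuuz
yhots
krosh
she
amo
iwmm
qndjo
qbn
pyiif

Derivation:
Hunk 1: at line 7 remove [iayfk,mmgqu,srhn] add [dwxq,njq] -> 12 lines: rvcd dcq brjsa lts cuuz yhots krosh she dwxq njq yca pyiif
Hunk 2: at line 8 remove [dwxq,njq,yca] add [amo,iwmm,okktz] -> 12 lines: rvcd dcq brjsa lts cuuz yhots krosh she amo iwmm okktz pyiif
Hunk 3: at line 10 remove [okktz] add [qndjo,qbn] -> 13 lines: rvcd dcq brjsa lts cuuz yhots krosh she amo iwmm qndjo qbn pyiif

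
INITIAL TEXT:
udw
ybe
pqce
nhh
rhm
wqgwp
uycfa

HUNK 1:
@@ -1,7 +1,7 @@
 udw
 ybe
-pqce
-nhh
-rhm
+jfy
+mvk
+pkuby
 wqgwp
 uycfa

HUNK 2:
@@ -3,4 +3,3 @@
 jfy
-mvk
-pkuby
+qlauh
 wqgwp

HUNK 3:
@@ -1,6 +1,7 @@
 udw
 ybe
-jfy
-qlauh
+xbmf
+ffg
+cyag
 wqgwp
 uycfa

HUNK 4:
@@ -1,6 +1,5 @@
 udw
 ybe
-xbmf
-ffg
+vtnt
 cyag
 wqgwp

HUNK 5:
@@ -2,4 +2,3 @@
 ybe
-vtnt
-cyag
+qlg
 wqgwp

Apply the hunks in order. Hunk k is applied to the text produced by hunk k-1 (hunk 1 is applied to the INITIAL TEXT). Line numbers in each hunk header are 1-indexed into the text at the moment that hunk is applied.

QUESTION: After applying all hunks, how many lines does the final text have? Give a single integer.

Answer: 5

Derivation:
Hunk 1: at line 1 remove [pqce,nhh,rhm] add [jfy,mvk,pkuby] -> 7 lines: udw ybe jfy mvk pkuby wqgwp uycfa
Hunk 2: at line 3 remove [mvk,pkuby] add [qlauh] -> 6 lines: udw ybe jfy qlauh wqgwp uycfa
Hunk 3: at line 1 remove [jfy,qlauh] add [xbmf,ffg,cyag] -> 7 lines: udw ybe xbmf ffg cyag wqgwp uycfa
Hunk 4: at line 1 remove [xbmf,ffg] add [vtnt] -> 6 lines: udw ybe vtnt cyag wqgwp uycfa
Hunk 5: at line 2 remove [vtnt,cyag] add [qlg] -> 5 lines: udw ybe qlg wqgwp uycfa
Final line count: 5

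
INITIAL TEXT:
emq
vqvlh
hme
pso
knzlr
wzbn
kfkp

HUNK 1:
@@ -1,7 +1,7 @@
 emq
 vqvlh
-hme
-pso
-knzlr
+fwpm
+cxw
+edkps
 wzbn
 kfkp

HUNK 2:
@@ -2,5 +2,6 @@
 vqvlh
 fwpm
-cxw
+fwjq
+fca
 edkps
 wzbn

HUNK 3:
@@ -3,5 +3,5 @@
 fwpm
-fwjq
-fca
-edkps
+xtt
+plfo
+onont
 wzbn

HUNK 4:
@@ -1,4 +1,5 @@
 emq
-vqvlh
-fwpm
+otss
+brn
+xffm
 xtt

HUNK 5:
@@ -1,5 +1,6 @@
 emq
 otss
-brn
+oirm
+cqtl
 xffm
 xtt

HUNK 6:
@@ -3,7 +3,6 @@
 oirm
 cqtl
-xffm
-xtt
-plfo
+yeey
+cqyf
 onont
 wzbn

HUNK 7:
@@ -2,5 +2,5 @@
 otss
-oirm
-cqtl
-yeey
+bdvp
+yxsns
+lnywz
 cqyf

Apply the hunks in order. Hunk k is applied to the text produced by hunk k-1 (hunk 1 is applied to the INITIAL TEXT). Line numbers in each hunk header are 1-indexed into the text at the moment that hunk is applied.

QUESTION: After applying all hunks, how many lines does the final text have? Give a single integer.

Hunk 1: at line 1 remove [hme,pso,knzlr] add [fwpm,cxw,edkps] -> 7 lines: emq vqvlh fwpm cxw edkps wzbn kfkp
Hunk 2: at line 2 remove [cxw] add [fwjq,fca] -> 8 lines: emq vqvlh fwpm fwjq fca edkps wzbn kfkp
Hunk 3: at line 3 remove [fwjq,fca,edkps] add [xtt,plfo,onont] -> 8 lines: emq vqvlh fwpm xtt plfo onont wzbn kfkp
Hunk 4: at line 1 remove [vqvlh,fwpm] add [otss,brn,xffm] -> 9 lines: emq otss brn xffm xtt plfo onont wzbn kfkp
Hunk 5: at line 1 remove [brn] add [oirm,cqtl] -> 10 lines: emq otss oirm cqtl xffm xtt plfo onont wzbn kfkp
Hunk 6: at line 3 remove [xffm,xtt,plfo] add [yeey,cqyf] -> 9 lines: emq otss oirm cqtl yeey cqyf onont wzbn kfkp
Hunk 7: at line 2 remove [oirm,cqtl,yeey] add [bdvp,yxsns,lnywz] -> 9 lines: emq otss bdvp yxsns lnywz cqyf onont wzbn kfkp
Final line count: 9

Answer: 9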